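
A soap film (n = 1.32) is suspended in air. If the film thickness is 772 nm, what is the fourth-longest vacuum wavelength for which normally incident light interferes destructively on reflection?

510 nm

Ray reflecting at the top interface goes from n = 1.0 toward n = 1.32: a half-wave phase shift.
At the lower boundary (n = 1.32 to n = 1.0) the reflected ray undergoes no phase shift.
Net: one phase inversion between the two reflected rays.
For weak reflection here: 2 n t = m λ.
λ = 2 n t / m. The fourth-longest wavelength is m = 4: λ = 2 × 1.32 × 772 / 4.00 = 510 nm.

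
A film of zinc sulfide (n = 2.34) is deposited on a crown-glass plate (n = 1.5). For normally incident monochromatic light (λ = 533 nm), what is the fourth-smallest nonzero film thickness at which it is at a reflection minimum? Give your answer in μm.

Top surface (1.0 → 2.34): reflection off a higher-index medium gives a half-wave phase shift.
Ray reflecting at the bottom interface goes from n = 2.34 toward n = 1.5: no phase shift.
The two reflections differ by half a wavelength.
So the condition for destructive reflection is 2 n t = m λ.
The fourth-smallest nonzero thickness corresponds to m = 4: t = m λ / (2 n) = 4.00 × 533 / (2 × 2.34) = 456 nm.

0.456 μm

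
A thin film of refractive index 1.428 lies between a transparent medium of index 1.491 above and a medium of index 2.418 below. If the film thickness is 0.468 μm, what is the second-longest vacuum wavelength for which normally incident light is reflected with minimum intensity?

668 nm

Ray reflecting at the top interface goes from n = 1.491 toward n = 1.428: no phase shift.
Ray reflecting at the bottom interface goes from n = 1.428 toward n = 2.418: a half-wave phase shift.
Net: one phase inversion between the two reflected rays.
So the condition for destructive reflection is 2 n t = m λ.
λ = 2 n t / m. The second-longest wavelength is m = 2: λ = 2 × 1.428 × 468 / 2.00 = 668 nm.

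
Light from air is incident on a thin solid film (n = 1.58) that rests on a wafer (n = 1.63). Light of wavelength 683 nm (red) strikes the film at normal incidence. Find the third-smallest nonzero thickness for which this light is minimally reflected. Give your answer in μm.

0.540 μm

Ray reflecting at the top interface goes from n = 1.0 toward n = 1.58: a half-wave phase shift.
Bottom surface (1.58 → 1.63): reflection off a higher-index medium gives a half-wave phase shift.
The two reflections carry the same phase change, so no net offset.
So the condition for destructive reflection is 2 n t = (m + ½) λ.
The third-smallest nonzero thickness corresponds to m = 2: t = (m + ½) λ / (2 n) = 2.50 × 683 / (2 × 1.58) = 540 nm.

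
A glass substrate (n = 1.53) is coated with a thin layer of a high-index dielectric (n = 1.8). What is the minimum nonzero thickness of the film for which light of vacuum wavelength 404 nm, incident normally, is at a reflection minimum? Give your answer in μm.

0.112 μm

Top surface (1.0 → 1.8): reflection off a higher-index medium gives a half-wave phase shift.
Bottom surface (1.8 → 1.53): reflection off a lower-index medium gives no phase shift.
The two reflections differ by half a wavelength.
With one net inversion, destructive interference in reflection requires 2 n t = m λ.
Minimum nonzero at m = 1: t = λ / (2 n) = 404 / (2 × 1.8) = 112 nm.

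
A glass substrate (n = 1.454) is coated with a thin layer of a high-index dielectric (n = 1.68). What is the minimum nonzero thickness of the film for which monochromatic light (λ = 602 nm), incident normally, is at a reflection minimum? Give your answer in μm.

0.179 μm

At the upper boundary (n = 1.0 to n = 1.68) the reflected ray undergoes a half-wave phase shift.
Bottom surface (1.68 → 1.454): reflection off a lower-index medium gives no phase shift.
The two reflections differ by half a wavelength.
With one net inversion, destructive interference in reflection requires 2 n t = m λ.
Minimum nonzero at m = 1: t = λ / (2 n) = 602 / (2 × 1.68) = 179 nm.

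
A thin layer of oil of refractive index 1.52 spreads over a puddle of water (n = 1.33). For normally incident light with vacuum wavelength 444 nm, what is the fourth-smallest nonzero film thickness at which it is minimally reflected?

At the upper boundary (n = 1.0 to n = 1.52) the reflected ray undergoes a half-wave phase shift.
Bottom surface (1.52 → 1.33): reflection off a lower-index medium gives no phase shift.
Exactly one π shift → a net half-wave offset.
For dark reflection here: 2 n t = m λ.
The fourth-smallest nonzero thickness corresponds to m = 4: t = m λ / (2 n) = 4.00 × 444 / (2 × 1.52) = 584 nm.

584 nm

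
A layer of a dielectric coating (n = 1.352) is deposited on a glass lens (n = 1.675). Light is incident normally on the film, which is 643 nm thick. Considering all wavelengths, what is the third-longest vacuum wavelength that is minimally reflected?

695 nm

At the upper boundary (n = 1.0 to n = 1.352) the reflected ray undergoes a half-wave phase shift.
Ray reflecting at the bottom interface goes from n = 1.352 toward n = 1.675: a half-wave phase shift.
The two reflections carry the same phase change, so no net offset.
So the condition for destructive reflection is 2 n t = (m + ½) λ.
λ = 2 n t / (m + ½). The third-longest wavelength is m = 2: λ = 2 × 1.352 × 643 / 2.50 = 695 nm.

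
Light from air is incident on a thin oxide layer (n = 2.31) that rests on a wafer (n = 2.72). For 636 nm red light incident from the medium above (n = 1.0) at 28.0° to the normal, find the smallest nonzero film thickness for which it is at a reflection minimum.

70.3 nm

Ray reflecting at the top interface goes from n = 1.0 toward n = 2.31: a half-wave phase shift.
At the lower boundary (n = 2.31 to n = 2.72) the reflected ray undergoes a half-wave phase shift.
Zero or two π shifts → no net half-wave offset.
So the condition for destructive reflection is 2 n t cos θ_r = (m + ½) λ.
Snell's law: 1.0 sin 28.0° = 2.31 sin θ_r → sin θ_r = 0.203, cos θ_r = 0.979.
Minimum at m = 0: t = λ / (4 n cos θ_r) = 636 / (4 × 2.31 × 0.979) = 70.3 nm.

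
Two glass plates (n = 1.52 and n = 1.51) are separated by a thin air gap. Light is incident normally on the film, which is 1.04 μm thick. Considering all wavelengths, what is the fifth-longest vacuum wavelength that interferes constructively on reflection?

Top surface (1.52 → 1.0): reflection off a lower-index medium gives no phase shift.
Ray reflecting at the bottom interface goes from n = 1.0 toward n = 1.51: a half-wave phase shift.
Exactly one π shift → a net half-wave offset.
With one net inversion, constructive interference in reflection requires 2 n t = (m + ½) λ.
λ = 2 n t / (m + ½). The fifth-longest wavelength is m = 4: λ = 2 × 1.0 × 1040 / 4.50 = 462 nm.

462 nm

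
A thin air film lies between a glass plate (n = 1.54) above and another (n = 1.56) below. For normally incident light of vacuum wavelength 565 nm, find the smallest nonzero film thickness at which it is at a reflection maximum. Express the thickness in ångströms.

1413 Å

At the upper boundary (n = 1.54 to n = 1.0) the reflected ray undergoes no phase shift.
Bottom surface (1.0 → 1.56): reflection off a higher-index medium gives a half-wave phase shift.
The two reflections differ by half a wavelength.
With one net inversion, constructive interference in reflection requires 2 n t = (m + ½) λ.
Minimum at m = 0: t = λ / (4 n) = 565 / (4 × 1.0) = 141 nm.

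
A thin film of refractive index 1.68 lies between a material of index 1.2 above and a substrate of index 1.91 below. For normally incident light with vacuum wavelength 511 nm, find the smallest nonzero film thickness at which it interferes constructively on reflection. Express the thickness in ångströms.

At the upper boundary (n = 1.2 to n = 1.68) the reflected ray undergoes a half-wave phase shift.
At the lower boundary (n = 1.68 to n = 1.91) the reflected ray undergoes a half-wave phase shift.
Net: no relative phase inversion (both shifts match).
For maximum reflection here: 2 n t = m λ.
Minimum nonzero at m = 1: t = λ / (2 n) = 511 / (2 × 1.68) = 152 nm.

1521 Å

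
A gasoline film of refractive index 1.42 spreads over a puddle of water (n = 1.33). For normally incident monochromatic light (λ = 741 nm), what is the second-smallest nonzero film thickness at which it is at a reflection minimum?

522 nm

At the upper boundary (n = 1.0 to n = 1.42) the reflected ray undergoes a half-wave phase shift.
At the lower boundary (n = 1.42 to n = 1.33) the reflected ray undergoes no phase shift.
Exactly one π shift → a net half-wave offset.
So the condition for destructive reflection is 2 n t = m λ.
The second-smallest nonzero thickness corresponds to m = 2: t = m λ / (2 n) = 2.00 × 741 / (2 × 1.42) = 522 nm.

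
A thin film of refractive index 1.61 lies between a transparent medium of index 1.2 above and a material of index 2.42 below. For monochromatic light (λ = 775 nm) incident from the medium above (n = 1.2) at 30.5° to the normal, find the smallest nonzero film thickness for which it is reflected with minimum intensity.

130 nm

Top surface (1.2 → 1.61): reflection off a higher-index medium gives a half-wave phase shift.
At the lower boundary (n = 1.61 to n = 2.42) the reflected ray undergoes a half-wave phase shift.
The two reflections carry the same phase change, so no net offset.
So the condition for destructive reflection is 2 n t cos θ_r = (m + ½) λ.
Snell's law: 1.2 sin 30.5° = 1.61 sin θ_r → sin θ_r = 0.378, cos θ_r = 0.926.
Minimum at m = 0: t = λ / (4 n cos θ_r) = 775 / (4 × 1.61 × 0.926) = 130 nm.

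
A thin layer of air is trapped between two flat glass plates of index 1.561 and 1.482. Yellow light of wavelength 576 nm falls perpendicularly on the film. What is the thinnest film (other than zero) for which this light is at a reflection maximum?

Top surface (1.561 → 1.0): reflection off a lower-index medium gives no phase shift.
Ray reflecting at the bottom interface goes from n = 1.0 toward n = 1.482: a half-wave phase shift.
Net: one phase inversion between the two reflected rays.
So the condition for constructive reflection is 2 n t = (m + ½) λ.
Minimum at m = 0: t = λ / (4 n) = 576 / (4 × 1.0) = 144 nm.

144 nm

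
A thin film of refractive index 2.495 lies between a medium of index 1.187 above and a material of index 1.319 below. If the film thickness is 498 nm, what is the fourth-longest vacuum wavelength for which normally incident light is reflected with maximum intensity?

At the upper boundary (n = 1.187 to n = 2.495) the reflected ray undergoes a half-wave phase shift.
At the lower boundary (n = 2.495 to n = 1.319) the reflected ray undergoes no phase shift.
The two reflections differ by half a wavelength.
So the condition for constructive reflection is 2 n t = (m + ½) λ.
λ = 2 n t / (m + ½). The fourth-longest wavelength is m = 3: λ = 2 × 2.495 × 498 / 3.50 = 710 nm.

710 nm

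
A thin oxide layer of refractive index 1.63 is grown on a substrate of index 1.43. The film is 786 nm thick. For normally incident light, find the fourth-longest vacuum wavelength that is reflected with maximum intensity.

At the upper boundary (n = 1.0 to n = 1.63) the reflected ray undergoes a half-wave phase shift.
Bottom surface (1.63 → 1.43): reflection off a lower-index medium gives no phase shift.
The two reflections differ by half a wavelength.
So the condition for constructive reflection is 2 n t = (m + ½) λ.
λ = 2 n t / (m + ½). The fourth-longest wavelength is m = 3: λ = 2 × 1.63 × 786 / 3.50 = 732 nm.

732 nm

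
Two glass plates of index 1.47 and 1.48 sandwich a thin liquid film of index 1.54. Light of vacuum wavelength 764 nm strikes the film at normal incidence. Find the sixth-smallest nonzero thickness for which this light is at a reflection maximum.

1364 nm

Top surface (1.47 → 1.54): reflection off a higher-index medium gives a half-wave phase shift.
Bottom surface (1.54 → 1.48): reflection off a lower-index medium gives no phase shift.
The two reflections differ by half a wavelength.
With one net inversion, constructive interference in reflection requires 2 n t = (m + ½) λ.
The sixth-smallest nonzero thickness corresponds to m = 5: t = (m + ½) λ / (2 n) = 5.50 × 764 / (2 × 1.54) = 1364 nm.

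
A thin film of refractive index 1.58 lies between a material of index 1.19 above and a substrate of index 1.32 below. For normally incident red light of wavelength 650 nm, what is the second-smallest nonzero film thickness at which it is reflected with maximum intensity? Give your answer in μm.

0.309 μm

Top surface (1.19 → 1.58): reflection off a higher-index medium gives a half-wave phase shift.
Ray reflecting at the bottom interface goes from n = 1.58 toward n = 1.32: no phase shift.
Exactly one π shift → a net half-wave offset.
With one net inversion, constructive interference in reflection requires 2 n t = (m + ½) λ.
The second-smallest nonzero thickness corresponds to m = 1: t = (m + ½) λ / (2 n) = 1.50 × 650 / (2 × 1.58) = 309 nm.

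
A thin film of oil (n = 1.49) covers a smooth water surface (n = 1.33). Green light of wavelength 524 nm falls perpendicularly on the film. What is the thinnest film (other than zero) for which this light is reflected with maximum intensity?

Top surface (1.0 → 1.49): reflection off a higher-index medium gives a half-wave phase shift.
Bottom surface (1.49 → 1.33): reflection off a lower-index medium gives no phase shift.
Exactly one π shift → a net half-wave offset.
So the condition for constructive reflection is 2 n t = (m + ½) λ.
Minimum at m = 0: t = λ / (4 n) = 524 / (4 × 1.49) = 87.9 nm.

87.9 nm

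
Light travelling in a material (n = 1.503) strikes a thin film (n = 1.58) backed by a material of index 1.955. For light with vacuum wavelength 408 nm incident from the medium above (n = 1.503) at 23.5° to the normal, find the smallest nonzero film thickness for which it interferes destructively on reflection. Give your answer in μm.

Top surface (1.503 → 1.58): reflection off a higher-index medium gives a half-wave phase shift.
At the lower boundary (n = 1.58 to n = 1.955) the reflected ray undergoes a half-wave phase shift.
Zero or two π shifts → no net half-wave offset.
For minimum reflection here: 2 n t cos θ_r = (m + ½) λ.
Snell's law: 1.503 sin 23.5° = 1.58 sin θ_r → sin θ_r = 0.379, cos θ_r = 0.925.
Minimum at m = 0: t = λ / (4 n cos θ_r) = 408 / (4 × 1.58 × 0.925) = 69.8 nm.

0.0698 μm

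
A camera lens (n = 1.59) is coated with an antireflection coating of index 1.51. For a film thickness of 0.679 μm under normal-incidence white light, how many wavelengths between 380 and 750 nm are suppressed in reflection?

At the upper boundary (n = 1.0 to n = 1.51) the reflected ray undergoes a half-wave phase shift.
Bottom surface (1.51 → 1.59): reflection off a higher-index medium gives a half-wave phase shift.
The two reflections carry the same phase change, so no net offset.
So the condition for destructive reflection is 2 n t = (m + ½) λ.
λ = 2 n t / (m + ½) = 2051 / (m + ½) nm.
m=2: 820 nm (IR); m=3: 586 nm (visible); m=4: 456 nm (visible); m=5: 373 nm (UV).

2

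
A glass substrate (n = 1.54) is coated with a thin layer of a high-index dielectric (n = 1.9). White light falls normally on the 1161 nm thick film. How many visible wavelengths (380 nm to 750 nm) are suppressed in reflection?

At the upper boundary (n = 1.0 to n = 1.9) the reflected ray undergoes a half-wave phase shift.
Ray reflecting at the bottom interface goes from n = 1.9 toward n = 1.54: no phase shift.
Net: one phase inversion between the two reflected rays.
For minimum reflection here: 2 n t = m λ.
λ = 2 n t / m = 4412 / m nm.
m=5: 882 nm (IR); m=6: 735 nm (visible); m=7: 630 nm (visible); m=8: 551 nm (visible); m=9: 490 nm (visible); m=10: 441 nm (visible); m=11: 401 nm (visible); m=12: 368 nm (UV).

6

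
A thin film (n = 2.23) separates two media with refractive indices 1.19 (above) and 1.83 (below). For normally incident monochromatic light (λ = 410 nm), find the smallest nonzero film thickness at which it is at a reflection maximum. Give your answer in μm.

0.0460 μm

Top surface (1.19 → 2.23): reflection off a higher-index medium gives a half-wave phase shift.
Bottom surface (2.23 → 1.83): reflection off a lower-index medium gives no phase shift.
The two reflections differ by half a wavelength.
So the condition for constructive reflection is 2 n t = (m + ½) λ.
Minimum at m = 0: t = λ / (4 n) = 410 / (4 × 2.23) = 46.0 nm.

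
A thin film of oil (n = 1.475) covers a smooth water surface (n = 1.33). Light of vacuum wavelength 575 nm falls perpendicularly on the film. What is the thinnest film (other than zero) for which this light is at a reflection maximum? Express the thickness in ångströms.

975 Å

Top surface (1.0 → 1.475): reflection off a higher-index medium gives a half-wave phase shift.
Ray reflecting at the bottom interface goes from n = 1.475 toward n = 1.33: no phase shift.
The two reflections differ by half a wavelength.
With one net inversion, constructive interference in reflection requires 2 n t = (m + ½) λ.
Minimum at m = 0: t = λ / (4 n) = 575 / (4 × 1.475) = 97.5 nm.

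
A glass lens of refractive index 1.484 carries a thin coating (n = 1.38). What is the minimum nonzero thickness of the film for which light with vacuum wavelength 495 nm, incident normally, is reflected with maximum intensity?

179 nm

Ray reflecting at the top interface goes from n = 1.0 toward n = 1.38: a half-wave phase shift.
Bottom surface (1.38 → 1.484): reflection off a higher-index medium gives a half-wave phase shift.
Net: no relative phase inversion (both shifts match).
For strong reflection here: 2 n t = m λ.
Minimum nonzero at m = 1: t = λ / (2 n) = 495 / (2 × 1.38) = 179 nm.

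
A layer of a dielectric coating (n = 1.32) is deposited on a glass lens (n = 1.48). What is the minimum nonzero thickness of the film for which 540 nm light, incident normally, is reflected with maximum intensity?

Top surface (1.0 → 1.32): reflection off a higher-index medium gives a half-wave phase shift.
At the lower boundary (n = 1.32 to n = 1.48) the reflected ray undergoes a half-wave phase shift.
Zero or two π shifts → no net half-wave offset.
For bright reflection here: 2 n t = m λ.
Minimum nonzero at m = 1: t = λ / (2 n) = 540 / (2 × 1.32) = 205 nm.

205 nm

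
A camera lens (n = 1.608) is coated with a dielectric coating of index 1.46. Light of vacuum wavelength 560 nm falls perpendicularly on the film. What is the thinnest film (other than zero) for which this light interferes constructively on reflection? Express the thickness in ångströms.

At the upper boundary (n = 1.0 to n = 1.46) the reflected ray undergoes a half-wave phase shift.
Bottom surface (1.46 → 1.608): reflection off a higher-index medium gives a half-wave phase shift.
The two reflections carry the same phase change, so no net offset.
So the condition for constructive reflection is 2 n t = m λ.
Minimum nonzero at m = 1: t = λ / (2 n) = 560 / (2 × 1.46) = 192 nm.

1918 Å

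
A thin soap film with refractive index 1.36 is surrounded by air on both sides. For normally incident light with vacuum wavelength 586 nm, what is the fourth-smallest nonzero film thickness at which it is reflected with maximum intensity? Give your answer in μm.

0.754 μm

Top surface (1.0 → 1.36): reflection off a higher-index medium gives a half-wave phase shift.
At the lower boundary (n = 1.36 to n = 1.0) the reflected ray undergoes no phase shift.
Net: one phase inversion between the two reflected rays.
So the condition for constructive reflection is 2 n t = (m + ½) λ.
The fourth-smallest nonzero thickness corresponds to m = 3: t = (m + ½) λ / (2 n) = 3.50 × 586 / (2 × 1.36) = 754 nm.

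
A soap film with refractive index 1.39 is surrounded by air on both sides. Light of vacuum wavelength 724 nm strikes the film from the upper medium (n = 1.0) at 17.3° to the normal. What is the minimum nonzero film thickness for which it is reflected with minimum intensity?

At the upper boundary (n = 1.0 to n = 1.39) the reflected ray undergoes a half-wave phase shift.
At the lower boundary (n = 1.39 to n = 1.0) the reflected ray undergoes no phase shift.
Net: one phase inversion between the two reflected rays.
For minimum reflection here: 2 n t cos θ_r = m λ.
Snell's law: 1.0 sin 17.3° = 1.39 sin θ_r → sin θ_r = 0.214, cos θ_r = 0.977.
Minimum nonzero at m = 1: t = λ / (2 n cos θ_r) = 724 / (2 × 1.39 × 0.977) = 267 nm.

267 nm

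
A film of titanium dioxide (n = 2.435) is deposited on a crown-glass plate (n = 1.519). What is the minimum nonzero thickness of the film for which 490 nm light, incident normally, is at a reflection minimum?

Ray reflecting at the top interface goes from n = 1.0 toward n = 2.435: a half-wave phase shift.
Ray reflecting at the bottom interface goes from n = 2.435 toward n = 1.519: no phase shift.
Exactly one π shift → a net half-wave offset.
With one net inversion, destructive interference in reflection requires 2 n t = m λ.
Minimum nonzero at m = 1: t = λ / (2 n) = 490 / (2 × 2.435) = 101 nm.

101 nm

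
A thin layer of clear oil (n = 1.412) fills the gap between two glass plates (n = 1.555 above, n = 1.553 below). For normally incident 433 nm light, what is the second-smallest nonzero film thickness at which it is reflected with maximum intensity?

230 nm

Ray reflecting at the top interface goes from n = 1.555 toward n = 1.412: no phase shift.
Ray reflecting at the bottom interface goes from n = 1.412 toward n = 1.553: a half-wave phase shift.
The two reflections differ by half a wavelength.
With one net inversion, constructive interference in reflection requires 2 n t = (m + ½) λ.
The second-smallest nonzero thickness corresponds to m = 1: t = (m + ½) λ / (2 n) = 1.50 × 433 / (2 × 1.412) = 230 nm.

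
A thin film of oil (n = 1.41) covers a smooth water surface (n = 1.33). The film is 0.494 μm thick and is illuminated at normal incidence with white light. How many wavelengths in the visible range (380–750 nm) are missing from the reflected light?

Top surface (1.0 → 1.41): reflection off a higher-index medium gives a half-wave phase shift.
Ray reflecting at the bottom interface goes from n = 1.41 toward n = 1.33: no phase shift.
Exactly one π shift → a net half-wave offset.
With one net inversion, destructive interference in reflection requires 2 n t = m λ.
λ = 2 n t / m = 1393 / m nm.
m=1: 1393 nm (IR); m=2: 697 nm (visible); m=3: 464 nm (visible); m=4: 348 nm (UV).

2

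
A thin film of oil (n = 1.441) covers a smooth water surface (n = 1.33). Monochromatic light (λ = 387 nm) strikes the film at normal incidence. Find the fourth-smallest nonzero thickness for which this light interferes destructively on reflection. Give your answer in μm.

0.537 μm

At the upper boundary (n = 1.0 to n = 1.441) the reflected ray undergoes a half-wave phase shift.
Ray reflecting at the bottom interface goes from n = 1.441 toward n = 1.33: no phase shift.
Net: one phase inversion between the two reflected rays.
For minimum reflection here: 2 n t = m λ.
The fourth-smallest nonzero thickness corresponds to m = 4: t = m λ / (2 n) = 4.00 × 387 / (2 × 1.441) = 537 nm.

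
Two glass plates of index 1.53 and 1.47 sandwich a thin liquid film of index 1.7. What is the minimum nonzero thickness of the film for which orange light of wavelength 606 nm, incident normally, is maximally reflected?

At the upper boundary (n = 1.53 to n = 1.7) the reflected ray undergoes a half-wave phase shift.
Bottom surface (1.7 → 1.47): reflection off a lower-index medium gives no phase shift.
The two reflections differ by half a wavelength.
For maximum reflection here: 2 n t = (m + ½) λ.
Minimum at m = 0: t = λ / (4 n) = 606 / (4 × 1.7) = 89.1 nm.

89.1 nm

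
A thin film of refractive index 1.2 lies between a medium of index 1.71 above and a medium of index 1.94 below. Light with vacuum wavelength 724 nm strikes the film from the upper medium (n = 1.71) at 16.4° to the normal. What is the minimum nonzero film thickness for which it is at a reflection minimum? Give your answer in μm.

Top surface (1.71 → 1.2): reflection off a lower-index medium gives no phase shift.
Bottom surface (1.2 → 1.94): reflection off a higher-index medium gives a half-wave phase shift.
Net: one phase inversion between the two reflected rays.
So the condition for destructive reflection is 2 n t cos θ_r = m λ.
Snell's law: 1.71 sin 16.4° = 1.2 sin θ_r → sin θ_r = 0.402, cos θ_r = 0.915.
Minimum nonzero at m = 1: t = λ / (2 n cos θ_r) = 724 / (2 × 1.2 × 0.915) = 330 nm.

0.330 μm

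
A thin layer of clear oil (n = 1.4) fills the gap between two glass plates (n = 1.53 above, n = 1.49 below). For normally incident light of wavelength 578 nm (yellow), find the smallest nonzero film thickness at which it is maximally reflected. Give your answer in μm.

At the upper boundary (n = 1.53 to n = 1.4) the reflected ray undergoes no phase shift.
Bottom surface (1.4 → 1.49): reflection off a higher-index medium gives a half-wave phase shift.
Net: one phase inversion between the two reflected rays.
For bright reflection here: 2 n t = (m + ½) λ.
Minimum at m = 0: t = λ / (4 n) = 578 / (4 × 1.4) = 103 nm.

0.103 μm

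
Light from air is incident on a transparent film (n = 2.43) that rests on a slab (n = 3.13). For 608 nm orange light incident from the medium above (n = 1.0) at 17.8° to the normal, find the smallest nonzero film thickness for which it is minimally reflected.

Top surface (1.0 → 2.43): reflection off a higher-index medium gives a half-wave phase shift.
Bottom surface (2.43 → 3.13): reflection off a higher-index medium gives a half-wave phase shift.
The two reflections carry the same phase change, so no net offset.
With no net inversion, destructive interference in reflection requires 2 n t cos θ_r = (m + ½) λ.
Snell's law: 1.0 sin 17.8° = 2.43 sin θ_r → sin θ_r = 0.126, cos θ_r = 0.992.
Minimum at m = 0: t = λ / (4 n cos θ_r) = 608 / (4 × 2.43 × 0.992) = 63.1 nm.

63.1 nm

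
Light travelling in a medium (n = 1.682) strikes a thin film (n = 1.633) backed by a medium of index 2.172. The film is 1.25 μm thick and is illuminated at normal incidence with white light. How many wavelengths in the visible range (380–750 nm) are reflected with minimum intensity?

Ray reflecting at the top interface goes from n = 1.682 toward n = 1.633: no phase shift.
Bottom surface (1.633 → 2.172): reflection off a higher-index medium gives a half-wave phase shift.
The two reflections differ by half a wavelength.
So the condition for destructive reflection is 2 n t = m λ.
λ = 2 n t / m = 4083 / m nm.
m=5: 817 nm (IR); m=6: 680 nm (visible); m=7: 583 nm (visible); m=8: 510 nm (visible); m=9: 454 nm (visible); m=10: 408 nm (visible); m=11: 371 nm (UV).

5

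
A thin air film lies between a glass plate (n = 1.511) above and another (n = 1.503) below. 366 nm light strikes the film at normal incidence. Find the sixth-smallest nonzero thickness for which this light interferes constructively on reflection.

Ray reflecting at the top interface goes from n = 1.511 toward n = 1.0: no phase shift.
Ray reflecting at the bottom interface goes from n = 1.0 toward n = 1.503: a half-wave phase shift.
Exactly one π shift → a net half-wave offset.
So the condition for constructive reflection is 2 n t = (m + ½) λ.
The sixth-smallest nonzero thickness corresponds to m = 5: t = (m + ½) λ / (2 n) = 5.50 × 366 / (2 × 1.0) = 1007 nm.

1007 nm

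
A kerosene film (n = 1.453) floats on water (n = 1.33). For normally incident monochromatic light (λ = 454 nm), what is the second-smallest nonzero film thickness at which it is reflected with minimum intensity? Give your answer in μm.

0.312 μm

Top surface (1.0 → 1.453): reflection off a higher-index medium gives a half-wave phase shift.
Ray reflecting at the bottom interface goes from n = 1.453 toward n = 1.33: no phase shift.
The two reflections differ by half a wavelength.
So the condition for destructive reflection is 2 n t = m λ.
The second-smallest nonzero thickness corresponds to m = 2: t = m λ / (2 n) = 2.00 × 454 / (2 × 1.453) = 312 nm.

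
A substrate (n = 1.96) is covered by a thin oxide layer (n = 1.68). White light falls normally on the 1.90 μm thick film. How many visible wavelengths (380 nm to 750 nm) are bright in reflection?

Ray reflecting at the top interface goes from n = 1.0 toward n = 1.68: a half-wave phase shift.
Ray reflecting at the bottom interface goes from n = 1.68 toward n = 1.96: a half-wave phase shift.
Zero or two π shifts → no net half-wave offset.
For bright reflection here: 2 n t = m λ.
λ = 2 n t / m = 6384 / m nm.
m=8: 798 nm (IR); m=9: 709 nm (visible); m=10: 638 nm (visible); m=11: 580 nm (visible); m=12: 532 nm (visible); m=13: 491 nm (visible); m=14: 456 nm (visible); m=15: 426 nm (visible); m=16: 399 nm (visible); m=17: 376 nm (UV).

8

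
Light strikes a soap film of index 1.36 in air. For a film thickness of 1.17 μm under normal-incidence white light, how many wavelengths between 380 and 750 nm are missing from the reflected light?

At the upper boundary (n = 1.0 to n = 1.36) the reflected ray undergoes a half-wave phase shift.
At the lower boundary (n = 1.36 to n = 1.0) the reflected ray undergoes no phase shift.
Net: one phase inversion between the two reflected rays.
With one net inversion, destructive interference in reflection requires 2 n t = m λ.
λ = 2 n t / m = 3182 / m nm.
m=4: 796 nm (IR); m=5: 636 nm (visible); m=6: 530 nm (visible); m=7: 455 nm (visible); m=8: 398 nm (visible); m=9: 354 nm (UV).

4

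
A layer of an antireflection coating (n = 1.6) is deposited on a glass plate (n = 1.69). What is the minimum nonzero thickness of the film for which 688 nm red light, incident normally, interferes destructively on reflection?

Ray reflecting at the top interface goes from n = 1.0 toward n = 1.6: a half-wave phase shift.
Bottom surface (1.6 → 1.69): reflection off a higher-index medium gives a half-wave phase shift.
Zero or two π shifts → no net half-wave offset.
So the condition for destructive reflection is 2 n t = (m + ½) λ.
Minimum at m = 0: t = λ / (4 n) = 688 / (4 × 1.6) = 108 nm.

108 nm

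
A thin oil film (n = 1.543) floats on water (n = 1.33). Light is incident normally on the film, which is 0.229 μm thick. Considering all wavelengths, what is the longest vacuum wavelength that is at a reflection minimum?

707 nm

Ray reflecting at the top interface goes from n = 1.0 toward n = 1.543: a half-wave phase shift.
Ray reflecting at the bottom interface goes from n = 1.543 toward n = 1.33: no phase shift.
The two reflections differ by half a wavelength.
So the condition for destructive reflection is 2 n t = m λ.
λ = 2 n t / m. The longest wavelength is m = 1: λ = 2 × 1.543 × 229 / 1.00 = 707 nm.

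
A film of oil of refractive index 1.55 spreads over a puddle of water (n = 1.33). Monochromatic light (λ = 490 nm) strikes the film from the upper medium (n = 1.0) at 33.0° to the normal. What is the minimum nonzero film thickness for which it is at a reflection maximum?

84.4 nm

At the upper boundary (n = 1.0 to n = 1.55) the reflected ray undergoes a half-wave phase shift.
At the lower boundary (n = 1.55 to n = 1.33) the reflected ray undergoes no phase shift.
Exactly one π shift → a net half-wave offset.
With one net inversion, constructive interference in reflection requires 2 n t cos θ_r = (m + ½) λ.
Snell's law: 1.0 sin 33.0° = 1.55 sin θ_r → sin θ_r = 0.351, cos θ_r = 0.936.
Minimum at m = 0: t = λ / (4 n cos θ_r) = 490 / (4 × 1.55 × 0.936) = 84.4 nm.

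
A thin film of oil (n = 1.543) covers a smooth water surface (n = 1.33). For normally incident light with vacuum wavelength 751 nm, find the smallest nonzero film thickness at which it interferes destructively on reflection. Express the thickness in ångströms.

At the upper boundary (n = 1.0 to n = 1.543) the reflected ray undergoes a half-wave phase shift.
At the lower boundary (n = 1.543 to n = 1.33) the reflected ray undergoes no phase shift.
The two reflections differ by half a wavelength.
So the condition for destructive reflection is 2 n t = m λ.
Minimum nonzero at m = 1: t = λ / (2 n) = 751 / (2 × 1.543) = 243 nm.

2434 Å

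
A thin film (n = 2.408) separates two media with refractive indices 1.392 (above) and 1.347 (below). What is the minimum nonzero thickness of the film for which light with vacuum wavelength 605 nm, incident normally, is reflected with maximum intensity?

62.8 nm

At the upper boundary (n = 1.392 to n = 2.408) the reflected ray undergoes a half-wave phase shift.
At the lower boundary (n = 2.408 to n = 1.347) the reflected ray undergoes no phase shift.
Exactly one π shift → a net half-wave offset.
With one net inversion, constructive interference in reflection requires 2 n t = (m + ½) λ.
Minimum at m = 0: t = λ / (4 n) = 605 / (4 × 2.408) = 62.8 nm.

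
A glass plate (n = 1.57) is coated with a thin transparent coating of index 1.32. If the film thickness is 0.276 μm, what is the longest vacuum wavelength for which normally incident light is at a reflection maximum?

Ray reflecting at the top interface goes from n = 1.0 toward n = 1.32: a half-wave phase shift.
At the lower boundary (n = 1.32 to n = 1.57) the reflected ray undergoes a half-wave phase shift.
Net: no relative phase inversion (both shifts match).
For bright reflection here: 2 n t = m λ.
λ = 2 n t / m. The longest wavelength is m = 1: λ = 2 × 1.32 × 276 / 1.00 = 729 nm.

729 nm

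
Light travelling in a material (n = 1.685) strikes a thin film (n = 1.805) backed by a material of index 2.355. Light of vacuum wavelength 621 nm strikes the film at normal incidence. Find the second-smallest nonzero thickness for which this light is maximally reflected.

344 nm

Top surface (1.685 → 1.805): reflection off a higher-index medium gives a half-wave phase shift.
Bottom surface (1.805 → 2.355): reflection off a higher-index medium gives a half-wave phase shift.
The two reflections carry the same phase change, so no net offset.
With no net inversion, constructive interference in reflection requires 2 n t = m λ.
The second-smallest nonzero thickness corresponds to m = 2: t = m λ / (2 n) = 2.00 × 621 / (2 × 1.805) = 344 nm.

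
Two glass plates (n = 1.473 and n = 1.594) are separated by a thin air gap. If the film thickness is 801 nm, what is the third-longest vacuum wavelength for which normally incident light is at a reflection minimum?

534 nm

Ray reflecting at the top interface goes from n = 1.473 toward n = 1.0: no phase shift.
Ray reflecting at the bottom interface goes from n = 1.0 toward n = 1.594: a half-wave phase shift.
The two reflections differ by half a wavelength.
For weak reflection here: 2 n t = m λ.
λ = 2 n t / m. The third-longest wavelength is m = 3: λ = 2 × 1.0 × 801 / 3.00 = 534 nm.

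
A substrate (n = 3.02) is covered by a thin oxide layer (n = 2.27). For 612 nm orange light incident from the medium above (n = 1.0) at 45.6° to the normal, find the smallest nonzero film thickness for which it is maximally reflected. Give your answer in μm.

Top surface (1.0 → 2.27): reflection off a higher-index medium gives a half-wave phase shift.
Ray reflecting at the bottom interface goes from n = 2.27 toward n = 3.02: a half-wave phase shift.
Net: no relative phase inversion (both shifts match).
So the condition for constructive reflection is 2 n t cos θ_r = m λ.
Snell's law: 1.0 sin 45.6° = 2.27 sin θ_r → sin θ_r = 0.315, cos θ_r = 0.949.
Minimum nonzero at m = 1: t = λ / (2 n cos θ_r) = 612 / (2 × 2.27 × 0.949) = 142 nm.

0.142 μm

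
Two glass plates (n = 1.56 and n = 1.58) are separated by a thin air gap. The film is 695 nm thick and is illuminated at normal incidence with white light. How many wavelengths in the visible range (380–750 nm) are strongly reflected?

Top surface (1.56 → 1.0): reflection off a lower-index medium gives no phase shift.
Ray reflecting at the bottom interface goes from n = 1.0 toward n = 1.58: a half-wave phase shift.
Net: one phase inversion between the two reflected rays.
So the condition for constructive reflection is 2 n t = (m + ½) λ.
λ = 2 n t / (m + ½) = 1390 / (m + ½) nm.
m=1: 927 nm (IR); m=2: 556 nm (visible); m=3: 397 nm (visible); m=4: 309 nm (UV).

2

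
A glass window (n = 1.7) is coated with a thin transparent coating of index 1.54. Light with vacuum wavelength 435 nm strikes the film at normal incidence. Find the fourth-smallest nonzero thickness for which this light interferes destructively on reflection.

At the upper boundary (n = 1.0 to n = 1.54) the reflected ray undergoes a half-wave phase shift.
Bottom surface (1.54 → 1.7): reflection off a higher-index medium gives a half-wave phase shift.
The two reflections carry the same phase change, so no net offset.
For weak reflection here: 2 n t = (m + ½) λ.
The fourth-smallest nonzero thickness corresponds to m = 3: t = (m + ½) λ / (2 n) = 3.50 × 435 / (2 × 1.54) = 494 nm.

494 nm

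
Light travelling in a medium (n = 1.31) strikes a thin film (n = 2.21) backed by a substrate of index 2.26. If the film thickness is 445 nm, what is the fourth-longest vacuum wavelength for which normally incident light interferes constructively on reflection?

Top surface (1.31 → 2.21): reflection off a higher-index medium gives a half-wave phase shift.
Ray reflecting at the bottom interface goes from n = 2.21 toward n = 2.26: a half-wave phase shift.
The two reflections carry the same phase change, so no net offset.
With no net inversion, constructive interference in reflection requires 2 n t = m λ.
λ = 2 n t / m. The fourth-longest wavelength is m = 4: λ = 2 × 2.21 × 445 / 4.00 = 492 nm.

492 nm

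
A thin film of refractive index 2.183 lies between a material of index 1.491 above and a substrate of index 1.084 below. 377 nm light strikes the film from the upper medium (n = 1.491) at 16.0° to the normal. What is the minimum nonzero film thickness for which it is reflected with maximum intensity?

Top surface (1.491 → 2.183): reflection off a higher-index medium gives a half-wave phase shift.
Ray reflecting at the bottom interface goes from n = 2.183 toward n = 1.084: no phase shift.
Net: one phase inversion between the two reflected rays.
With one net inversion, constructive interference in reflection requires 2 n t cos θ_r = (m + ½) λ.
Snell's law: 1.491 sin 16.0° = 2.183 sin θ_r → sin θ_r = 0.188, cos θ_r = 0.982.
Minimum at m = 0: t = λ / (4 n cos θ_r) = 377 / (4 × 2.183 × 0.982) = 44.0 nm.

44.0 nm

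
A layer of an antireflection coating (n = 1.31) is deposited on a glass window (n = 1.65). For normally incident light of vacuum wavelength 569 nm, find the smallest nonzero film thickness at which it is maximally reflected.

At the upper boundary (n = 1.0 to n = 1.31) the reflected ray undergoes a half-wave phase shift.
Ray reflecting at the bottom interface goes from n = 1.31 toward n = 1.65: a half-wave phase shift.
Net: no relative phase inversion (both shifts match).
With no net inversion, constructive interference in reflection requires 2 n t = m λ.
Minimum nonzero at m = 1: t = λ / (2 n) = 569 / (2 × 1.31) = 217 nm.

217 nm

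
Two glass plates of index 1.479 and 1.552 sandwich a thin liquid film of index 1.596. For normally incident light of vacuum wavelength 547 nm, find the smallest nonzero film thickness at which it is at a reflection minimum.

At the upper boundary (n = 1.479 to n = 1.596) the reflected ray undergoes a half-wave phase shift.
At the lower boundary (n = 1.596 to n = 1.552) the reflected ray undergoes no phase shift.
Exactly one π shift → a net half-wave offset.
With one net inversion, destructive interference in reflection requires 2 n t = m λ.
Minimum nonzero at m = 1: t = λ / (2 n) = 547 / (2 × 1.596) = 171 nm.

171 nm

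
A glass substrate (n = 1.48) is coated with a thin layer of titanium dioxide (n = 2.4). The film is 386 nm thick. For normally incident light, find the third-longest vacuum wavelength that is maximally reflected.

At the upper boundary (n = 1.0 to n = 2.4) the reflected ray undergoes a half-wave phase shift.
Bottom surface (2.4 → 1.48): reflection off a lower-index medium gives no phase shift.
The two reflections differ by half a wavelength.
With one net inversion, constructive interference in reflection requires 2 n t = (m + ½) λ.
λ = 2 n t / (m + ½). The third-longest wavelength is m = 2: λ = 2 × 2.4 × 386 / 2.50 = 741 nm.

741 nm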